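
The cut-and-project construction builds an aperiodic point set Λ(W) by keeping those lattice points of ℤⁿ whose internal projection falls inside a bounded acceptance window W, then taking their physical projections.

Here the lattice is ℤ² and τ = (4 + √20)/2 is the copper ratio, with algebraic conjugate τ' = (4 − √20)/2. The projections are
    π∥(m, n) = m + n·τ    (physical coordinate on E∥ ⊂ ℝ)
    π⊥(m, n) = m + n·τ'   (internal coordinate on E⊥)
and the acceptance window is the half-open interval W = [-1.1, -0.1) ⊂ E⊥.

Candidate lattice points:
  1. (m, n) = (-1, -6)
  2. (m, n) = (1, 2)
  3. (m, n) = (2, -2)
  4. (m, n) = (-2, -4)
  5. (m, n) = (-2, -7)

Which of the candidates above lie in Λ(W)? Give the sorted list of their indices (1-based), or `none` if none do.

Compute τ' = (4−√20)/2 = -0.2361, so π⊥(m,n) = m -0.2361·n.
#1 (-1,-6): internal coord -1 + (-6)·τ' = +0.4164; +0.4164 ∉ [-1.1, -0.1) → out
#2 (1,2): internal coord 1 + (2)·τ' = +0.5279; +0.5279 ∉ [-1.1, -0.1) → out
#3 (2,-2): internal coord 2 + (-2)·τ' = +2.4721; +2.4721 ∉ [-1.1, -0.1) → out
#4 (-2,-4): internal coord -2 + (-4)·τ' = -1.0557; -1.0557 ∈ [-1.1, -0.1) → IN Λ
#5 (-2,-7): internal coord -2 + (-7)·τ' = -0.3475; -0.3475 ∈ [-1.1, -0.1) → IN Λ

4, 5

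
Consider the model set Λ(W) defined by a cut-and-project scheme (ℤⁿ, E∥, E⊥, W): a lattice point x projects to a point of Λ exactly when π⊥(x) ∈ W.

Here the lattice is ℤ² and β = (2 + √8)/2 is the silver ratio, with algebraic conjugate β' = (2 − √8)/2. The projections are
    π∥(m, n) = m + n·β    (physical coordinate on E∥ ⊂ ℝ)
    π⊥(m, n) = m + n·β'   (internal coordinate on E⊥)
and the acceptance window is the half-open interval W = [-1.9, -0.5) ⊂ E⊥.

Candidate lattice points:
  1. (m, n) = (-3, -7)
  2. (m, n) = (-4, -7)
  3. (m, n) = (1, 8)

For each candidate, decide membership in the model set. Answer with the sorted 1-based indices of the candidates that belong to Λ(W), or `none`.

β' = (2−√8)/2 ≈ -0.4142.
#1 (-3,-7): internal coord -3 + (-7)·β' = -0.1005; -0.1005 ∉ [-1.9, -0.5) → out
#2 (-4,-7): internal coord -4 + (-7)·β' = -1.1005; -1.1005 ∈ [-1.9, -0.5) → IN Λ
#3 (1,8): internal coord 1 + (8)·β' = -2.3137; -2.3137 ∉ [-1.9, -0.5) → out

2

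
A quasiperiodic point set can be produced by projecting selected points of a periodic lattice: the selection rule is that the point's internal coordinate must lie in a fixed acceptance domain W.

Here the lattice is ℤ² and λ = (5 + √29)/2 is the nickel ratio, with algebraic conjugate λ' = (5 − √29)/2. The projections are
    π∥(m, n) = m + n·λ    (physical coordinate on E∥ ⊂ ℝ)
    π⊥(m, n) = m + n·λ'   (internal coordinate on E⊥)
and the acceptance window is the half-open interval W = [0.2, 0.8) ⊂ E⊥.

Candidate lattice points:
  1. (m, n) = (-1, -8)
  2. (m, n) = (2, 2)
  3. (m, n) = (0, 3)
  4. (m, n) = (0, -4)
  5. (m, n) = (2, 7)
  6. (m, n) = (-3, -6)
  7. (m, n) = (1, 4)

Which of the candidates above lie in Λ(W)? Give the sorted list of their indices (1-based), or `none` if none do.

1, 4, 5, 7

Compute λ' = (5−√29)/2 = -0.1926, so π⊥(m,n) = m -0.1926·n.
[1] lift (-1,-8): star map gives 0.5407; window check 0.2 ≤ 0.5407 < 0.8 is true → IN Λ
[2] lift (2,2): star map gives 1.6148; window check 0.2 ≤ 1.6148 < 0.8 is false → out
[3] lift (0,3): star map gives -0.5777; window check 0.2 ≤ -0.5777 < 0.8 is false → out
[4] lift (0,-4): star map gives 0.7703; window check 0.2 ≤ 0.7703 < 0.8 is true → IN Λ
[5] lift (2,7): star map gives 0.6519; window check 0.2 ≤ 0.6519 < 0.8 is true → IN Λ
[6] lift (-3,-6): star map gives -1.8445; window check 0.2 ≤ -1.8445 < 0.8 is false → out
[7] lift (1,4): star map gives 0.2297; window check 0.2 ≤ 0.2297 < 0.8 is true → IN Λ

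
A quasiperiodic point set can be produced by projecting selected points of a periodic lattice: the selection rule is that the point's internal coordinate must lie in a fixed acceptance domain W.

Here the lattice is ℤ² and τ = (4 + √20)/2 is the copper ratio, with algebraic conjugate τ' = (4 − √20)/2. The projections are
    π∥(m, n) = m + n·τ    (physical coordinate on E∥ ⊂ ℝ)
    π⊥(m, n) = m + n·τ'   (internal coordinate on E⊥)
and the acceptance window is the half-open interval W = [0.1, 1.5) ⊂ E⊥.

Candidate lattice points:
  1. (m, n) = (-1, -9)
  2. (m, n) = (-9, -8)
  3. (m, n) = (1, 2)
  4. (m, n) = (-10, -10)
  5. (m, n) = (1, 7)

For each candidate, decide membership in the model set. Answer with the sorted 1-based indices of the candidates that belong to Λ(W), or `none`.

Compute τ' = (4−√20)/2 = -0.23607, so π⊥(m,n) = m -0.23607·n.
#1 (-1,-9): internal coord -1 + (-9)·τ' = +1.12461; +1.12461 ∈ [0.1, 1.5) → IN Λ
#2 (-9,-8): internal coord -9 + (-8)·τ' = -7.11146; -7.11146 ∉ [0.1, 1.5) → out
#3 (1,2): internal coord 1 + (2)·τ' = +0.52786; +0.52786 ∈ [0.1, 1.5) → IN Λ
#4 (-10,-10): internal coord -10 + (-10)·τ' = -7.63932; -7.63932 ∉ [0.1, 1.5) → out
#5 (1,7): internal coord 1 + (7)·τ' = -0.65248; -0.65248 ∉ [0.1, 1.5) → out

1, 3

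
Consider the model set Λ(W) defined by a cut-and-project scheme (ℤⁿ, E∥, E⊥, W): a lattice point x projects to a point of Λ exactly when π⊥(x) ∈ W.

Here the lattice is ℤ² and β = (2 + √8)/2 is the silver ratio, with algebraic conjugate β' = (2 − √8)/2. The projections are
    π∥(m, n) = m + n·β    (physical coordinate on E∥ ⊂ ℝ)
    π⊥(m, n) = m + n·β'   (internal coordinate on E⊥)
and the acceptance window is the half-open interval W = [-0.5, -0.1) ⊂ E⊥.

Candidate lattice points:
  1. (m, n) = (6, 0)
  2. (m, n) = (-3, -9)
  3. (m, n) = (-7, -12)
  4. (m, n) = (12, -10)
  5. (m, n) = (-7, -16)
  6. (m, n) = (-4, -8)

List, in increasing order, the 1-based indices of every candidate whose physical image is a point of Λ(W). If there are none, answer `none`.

5

Compute β' = (2−√8)/2 = -0.4142, so π⊥(m,n) = m -0.4142·n.
candidate 1: (m,n)=(6,0) → π∥ = 6+0·β ≈ 6.0000, π⊥ = 6+0·β' ≈ 6.0000 ∉ [-0.5, -0.1) ⇒ out
candidate 2: (m,n)=(-3,-9) → π∥ = -3-9·β ≈ -24.7279, π⊥ = -3-9·β' ≈ 0.7279 ∉ [-0.5, -0.1) ⇒ out
candidate 3: (m,n)=(-7,-12) → π∥ = -7-12·β ≈ -35.9706, π⊥ = -7-12·β' ≈ -2.0294 ∉ [-0.5, -0.1) ⇒ out
candidate 4: (m,n)=(12,-10) → π∥ = 12-10·β ≈ -12.1421, π⊥ = 12-10·β' ≈ 16.1421 ∉ [-0.5, -0.1) ⇒ out
candidate 5: (m,n)=(-7,-16) → π∥ = -7-16·β ≈ -45.6274, π⊥ = -7-16·β' ≈ -0.3726 ∈ [-0.5, -0.1) ⇒ IN Λ
candidate 6: (m,n)=(-4,-8) → π∥ = -4-8·β ≈ -23.3137, π⊥ = -4-8·β' ≈ -0.6863 ∉ [-0.5, -0.1) ⇒ out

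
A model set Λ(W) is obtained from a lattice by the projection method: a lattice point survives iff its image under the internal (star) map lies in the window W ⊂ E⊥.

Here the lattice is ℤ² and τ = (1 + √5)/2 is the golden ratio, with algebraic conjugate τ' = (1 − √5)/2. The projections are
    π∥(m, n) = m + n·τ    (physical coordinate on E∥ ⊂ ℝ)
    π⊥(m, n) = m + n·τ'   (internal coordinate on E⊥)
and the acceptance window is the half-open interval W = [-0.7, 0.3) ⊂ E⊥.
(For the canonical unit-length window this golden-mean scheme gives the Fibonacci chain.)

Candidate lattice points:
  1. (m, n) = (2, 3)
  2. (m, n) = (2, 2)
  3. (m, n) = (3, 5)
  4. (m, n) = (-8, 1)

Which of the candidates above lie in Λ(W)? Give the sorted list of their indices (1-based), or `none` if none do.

τ' = (1−√5)/2 ≈ -0.6180.
candidate 1: (m,n)=(2,3) → π∥ = 2+3·τ ≈ 6.8541, π⊥ = 2+3·τ' ≈ 0.1459 ∈ [-0.7, 0.3) ⇒ IN Λ
candidate 2: (m,n)=(2,2) → π∥ = 2+2·τ ≈ 5.2361, π⊥ = 2+2·τ' ≈ 0.7639 ∉ [-0.7, 0.3) ⇒ out
candidate 3: (m,n)=(3,5) → π∥ = 3+5·τ ≈ 11.0902, π⊥ = 3+5·τ' ≈ -0.0902 ∈ [-0.7, 0.3) ⇒ IN Λ
candidate 4: (m,n)=(-8,1) → π∥ = -8+1·τ ≈ -6.3820, π⊥ = -8+1·τ' ≈ -8.6180 ∉ [-0.7, 0.3) ⇒ out

1, 3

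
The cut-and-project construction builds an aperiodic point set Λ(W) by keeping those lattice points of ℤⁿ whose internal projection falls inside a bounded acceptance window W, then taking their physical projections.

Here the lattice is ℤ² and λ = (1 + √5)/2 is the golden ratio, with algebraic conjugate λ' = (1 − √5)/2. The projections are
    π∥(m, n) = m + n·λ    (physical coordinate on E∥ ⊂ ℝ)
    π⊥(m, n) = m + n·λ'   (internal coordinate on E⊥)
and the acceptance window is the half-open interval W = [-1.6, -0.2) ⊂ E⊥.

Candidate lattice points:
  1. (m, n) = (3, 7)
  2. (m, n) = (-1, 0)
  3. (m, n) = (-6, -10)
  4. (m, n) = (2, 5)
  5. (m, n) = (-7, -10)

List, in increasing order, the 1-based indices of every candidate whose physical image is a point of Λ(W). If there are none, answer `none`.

1, 2, 4, 5

λ' = (1−√5)/2 ≈ -0.6180.
#1 (3,7): internal coord 3 + (7)·λ' = -1.3262; -1.3262 ∈ [-1.6, -0.2) → IN Λ
#2 (-1,0): internal coord -1 + (0)·λ' = -1.0000; -1.0000 ∈ [-1.6, -0.2) → IN Λ
#3 (-6,-10): internal coord -6 + (-10)·λ' = +0.1803; +0.1803 ∉ [-1.6, -0.2) → out
#4 (2,5): internal coord 2 + (5)·λ' = -1.0902; -1.0902 ∈ [-1.6, -0.2) → IN Λ
#5 (-7,-10): internal coord -7 + (-10)·λ' = -0.8197; -0.8197 ∈ [-1.6, -0.2) → IN Λ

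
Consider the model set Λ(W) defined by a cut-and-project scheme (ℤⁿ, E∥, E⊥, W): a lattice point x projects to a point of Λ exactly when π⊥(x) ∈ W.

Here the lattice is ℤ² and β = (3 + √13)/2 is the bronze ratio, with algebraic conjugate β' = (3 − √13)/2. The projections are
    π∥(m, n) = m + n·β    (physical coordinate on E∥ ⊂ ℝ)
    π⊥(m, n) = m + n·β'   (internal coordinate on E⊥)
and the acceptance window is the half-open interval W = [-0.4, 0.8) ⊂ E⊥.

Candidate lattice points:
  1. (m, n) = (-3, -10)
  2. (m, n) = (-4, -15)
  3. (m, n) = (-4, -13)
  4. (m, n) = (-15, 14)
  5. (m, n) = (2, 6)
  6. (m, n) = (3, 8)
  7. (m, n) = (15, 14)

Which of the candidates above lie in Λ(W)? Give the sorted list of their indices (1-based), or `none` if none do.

1, 2, 3, 5, 6

Compute β' = (3−√13)/2 = -0.302776, so π⊥(m,n) = m -0.302776·n.
[1] lift (-3,-10): star map gives 0.027756; window check -0.4 ≤ 0.027756 < 0.8 is true → IN Λ
[2] lift (-4,-15): star map gives 0.541635; window check -0.4 ≤ 0.541635 < 0.8 is true → IN Λ
[3] lift (-4,-13): star map gives -0.063917; window check -0.4 ≤ -0.063917 < 0.8 is true → IN Λ
[4] lift (-15,14): star map gives -19.238859; window check -0.4 ≤ -19.238859 < 0.8 is false → out
[5] lift (2,6): star map gives 0.183346; window check -0.4 ≤ 0.183346 < 0.8 is true → IN Λ
[6] lift (3,8): star map gives 0.577795; window check -0.4 ≤ 0.577795 < 0.8 is true → IN Λ
[7] lift (15,14): star map gives 10.761141; window check -0.4 ≤ 10.761141 < 0.8 is false → out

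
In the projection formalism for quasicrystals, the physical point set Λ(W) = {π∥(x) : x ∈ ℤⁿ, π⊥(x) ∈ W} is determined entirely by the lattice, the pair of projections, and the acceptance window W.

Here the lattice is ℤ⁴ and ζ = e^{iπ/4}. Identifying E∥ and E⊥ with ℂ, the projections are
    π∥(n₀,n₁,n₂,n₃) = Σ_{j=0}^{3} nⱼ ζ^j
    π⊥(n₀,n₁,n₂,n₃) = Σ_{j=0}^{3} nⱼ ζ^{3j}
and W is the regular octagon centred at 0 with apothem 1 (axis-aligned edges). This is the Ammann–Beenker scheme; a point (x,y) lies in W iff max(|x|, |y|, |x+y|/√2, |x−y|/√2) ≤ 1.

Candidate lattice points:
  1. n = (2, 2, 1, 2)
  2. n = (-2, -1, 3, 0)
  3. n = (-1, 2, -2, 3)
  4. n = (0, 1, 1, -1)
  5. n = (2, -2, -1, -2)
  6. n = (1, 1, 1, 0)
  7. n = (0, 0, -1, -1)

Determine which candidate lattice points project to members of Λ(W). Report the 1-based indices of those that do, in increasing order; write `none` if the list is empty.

With ζ = e^{iπ/4} the internal vectors are ζ^0,ζ^3,ζ^6,ζ^9.
candidate 1: n = (2, 2, 1, 2) → π⊥ ≈ (+2.000000, +1.828427); max(|x|,|y|,|x±y|/√2) = 2.707107 > 1 ⇒ ∉ W
candidate 2: n = (-2, -1, 3, 0) → π⊥ ≈ (-1.292893, -3.707107); max(|x|,|y|,|x±y|/√2) = 3.707107 > 1 ⇒ ∉ W
candidate 3: n = (-1, 2, -2, 3) → π⊥ ≈ (-0.292893, +5.535534); max(|x|,|y|,|x±y|/√2) = 5.535534 > 1 ⇒ ∉ W
candidate 4: n = (0, 1, 1, -1) → π⊥ ≈ (-1.414214, -1.000000); max(|x|,|y|,|x±y|/√2) = 1.707107 > 1 ⇒ ∉ W
candidate 5: n = (2, -2, -1, -2) → π⊥ ≈ (+2.000000, -1.828427); max(|x|,|y|,|x±y|/√2) = 2.707107 > 1 ⇒ ∉ W
candidate 6: n = (1, 1, 1, 0) → π⊥ ≈ (+0.292893, -0.292893); max(|x|,|y|,|x±y|/√2) = 0.414214 ≤ 1 ⇒ ∈ W
candidate 7: n = (0, 0, -1, -1) → π⊥ ≈ (-0.707107, +0.292893); max(|x|,|y|,|x±y|/√2) = 0.707107 ≤ 1 ⇒ ∈ W

6, 7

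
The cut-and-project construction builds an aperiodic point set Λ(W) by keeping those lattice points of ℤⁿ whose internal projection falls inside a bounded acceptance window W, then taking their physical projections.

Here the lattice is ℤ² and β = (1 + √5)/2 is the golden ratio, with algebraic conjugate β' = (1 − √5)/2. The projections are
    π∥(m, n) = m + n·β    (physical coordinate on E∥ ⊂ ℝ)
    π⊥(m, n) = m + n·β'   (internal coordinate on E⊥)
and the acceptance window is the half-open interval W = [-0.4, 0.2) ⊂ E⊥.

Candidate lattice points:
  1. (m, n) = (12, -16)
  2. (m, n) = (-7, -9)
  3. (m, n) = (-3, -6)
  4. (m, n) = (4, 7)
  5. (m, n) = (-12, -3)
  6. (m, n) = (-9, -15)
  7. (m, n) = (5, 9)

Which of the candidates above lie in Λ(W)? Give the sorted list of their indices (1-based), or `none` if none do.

4

Compute β' = (1−√5)/2 = -0.61803, so π⊥(m,n) = m -0.61803·n.
candidate 1: (m,n)=(12,-16) → π∥ = 12-16·β ≈ -13.88854, π⊥ = 12-16·β' ≈ 21.88854 ∉ [-0.4, 0.2) ⇒ out
candidate 2: (m,n)=(-7,-9) → π∥ = -7-9·β ≈ -21.56231, π⊥ = -7-9·β' ≈ -1.43769 ∉ [-0.4, 0.2) ⇒ out
candidate 3: (m,n)=(-3,-6) → π∥ = -3-6·β ≈ -12.70820, π⊥ = -3-6·β' ≈ 0.70820 ∉ [-0.4, 0.2) ⇒ out
candidate 4: (m,n)=(4,7) → π∥ = 4+7·β ≈ 15.32624, π⊥ = 4+7·β' ≈ -0.32624 ∈ [-0.4, 0.2) ⇒ IN Λ
candidate 5: (m,n)=(-12,-3) → π∥ = -12-3·β ≈ -16.85410, π⊥ = -12-3·β' ≈ -10.14590 ∉ [-0.4, 0.2) ⇒ out
candidate 6: (m,n)=(-9,-15) → π∥ = -9-15·β ≈ -33.27051, π⊥ = -9-15·β' ≈ 0.27051 ∉ [-0.4, 0.2) ⇒ out
candidate 7: (m,n)=(5,9) → π∥ = 5+9·β ≈ 19.56231, π⊥ = 5+9·β' ≈ -0.56231 ∉ [-0.4, 0.2) ⇒ out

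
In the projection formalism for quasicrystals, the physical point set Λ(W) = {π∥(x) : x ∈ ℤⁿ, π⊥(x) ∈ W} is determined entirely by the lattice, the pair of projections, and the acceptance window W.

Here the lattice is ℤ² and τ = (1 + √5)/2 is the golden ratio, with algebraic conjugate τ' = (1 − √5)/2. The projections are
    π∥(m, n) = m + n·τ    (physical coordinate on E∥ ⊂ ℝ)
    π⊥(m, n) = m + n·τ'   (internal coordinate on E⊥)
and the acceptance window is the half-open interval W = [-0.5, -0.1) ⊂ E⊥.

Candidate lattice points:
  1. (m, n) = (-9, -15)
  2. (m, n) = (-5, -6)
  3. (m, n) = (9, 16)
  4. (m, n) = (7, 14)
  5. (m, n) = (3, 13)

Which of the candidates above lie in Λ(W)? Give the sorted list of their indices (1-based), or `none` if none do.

Numerically τ ≈ 1.618034 and τ' = −1/τ ≈ -0.618034.
#1 (-9,-15): internal coord -9 + (-15)·τ' = +0.270510; +0.270510 ∉ [-0.5, -0.1) → out
#2 (-5,-6): internal coord -5 + (-6)·τ' = -1.291796; -1.291796 ∉ [-0.5, -0.1) → out
#3 (9,16): internal coord 9 + (16)·τ' = -0.888544; -0.888544 ∉ [-0.5, -0.1) → out
#4 (7,14): internal coord 7 + (14)·τ' = -1.652476; -1.652476 ∉ [-0.5, -0.1) → out
#5 (3,13): internal coord 3 + (13)·τ' = -5.034442; -5.034442 ∉ [-0.5, -0.1) → out

none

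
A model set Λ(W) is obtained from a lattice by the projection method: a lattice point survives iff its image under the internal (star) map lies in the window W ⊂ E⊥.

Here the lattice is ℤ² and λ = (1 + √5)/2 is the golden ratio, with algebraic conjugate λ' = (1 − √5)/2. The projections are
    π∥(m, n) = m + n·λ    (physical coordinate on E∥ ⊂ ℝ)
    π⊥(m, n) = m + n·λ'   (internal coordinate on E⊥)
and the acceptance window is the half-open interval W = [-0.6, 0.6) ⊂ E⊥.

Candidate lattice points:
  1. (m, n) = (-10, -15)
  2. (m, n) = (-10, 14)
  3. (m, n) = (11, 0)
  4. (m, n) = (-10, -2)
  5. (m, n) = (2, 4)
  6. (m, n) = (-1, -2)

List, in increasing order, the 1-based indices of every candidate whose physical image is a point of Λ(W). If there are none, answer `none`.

5, 6

Numerically λ ≈ 1.61803 and λ' = −1/λ ≈ -0.61803.
#1 (-10,-15): internal coord -10 + (-15)·λ' = -0.72949; -0.72949 ∉ [-0.6, 0.6) → out
#2 (-10,14): internal coord -10 + (14)·λ' = -18.65248; -18.65248 ∉ [-0.6, 0.6) → out
#3 (11,0): internal coord 11 + (0)·λ' = +11.00000; +11.00000 ∉ [-0.6, 0.6) → out
#4 (-10,-2): internal coord -10 + (-2)·λ' = -8.76393; -8.76393 ∉ [-0.6, 0.6) → out
#5 (2,4): internal coord 2 + (4)·λ' = -0.47214; -0.47214 ∈ [-0.6, 0.6) → IN Λ
#6 (-1,-2): internal coord -1 + (-2)·λ' = +0.23607; +0.23607 ∈ [-0.6, 0.6) → IN Λ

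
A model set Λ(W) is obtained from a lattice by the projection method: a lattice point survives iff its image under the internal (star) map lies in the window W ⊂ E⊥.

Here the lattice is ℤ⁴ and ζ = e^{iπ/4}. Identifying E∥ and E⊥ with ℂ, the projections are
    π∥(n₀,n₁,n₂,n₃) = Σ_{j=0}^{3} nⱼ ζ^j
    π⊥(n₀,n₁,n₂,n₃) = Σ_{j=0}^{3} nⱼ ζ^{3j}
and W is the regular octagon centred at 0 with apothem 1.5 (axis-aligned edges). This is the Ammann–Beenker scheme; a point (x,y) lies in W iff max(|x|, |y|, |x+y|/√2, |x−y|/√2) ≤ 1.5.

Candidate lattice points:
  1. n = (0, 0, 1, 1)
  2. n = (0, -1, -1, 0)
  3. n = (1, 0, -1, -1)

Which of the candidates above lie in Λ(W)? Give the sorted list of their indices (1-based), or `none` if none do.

1, 2, 3

π⊥(n) = n₀ + n₁ζ³ + n₂ζ⁶ + n₃ζ⁹ where ζ = e^{iπ/4}.
#1 (0, 0, 1, 1): internal (0.7071, -0.2929); octagon support 0.7071 vs apothem 1.5 → ∈ W
#2 (0, -1, -1, 0): internal (0.7071, 0.2929); octagon support 0.7071 vs apothem 1.5 → ∈ W
#3 (1, 0, -1, -1): internal (0.2929, 0.2929); octagon support 0.4142 vs apothem 1.5 → ∈ W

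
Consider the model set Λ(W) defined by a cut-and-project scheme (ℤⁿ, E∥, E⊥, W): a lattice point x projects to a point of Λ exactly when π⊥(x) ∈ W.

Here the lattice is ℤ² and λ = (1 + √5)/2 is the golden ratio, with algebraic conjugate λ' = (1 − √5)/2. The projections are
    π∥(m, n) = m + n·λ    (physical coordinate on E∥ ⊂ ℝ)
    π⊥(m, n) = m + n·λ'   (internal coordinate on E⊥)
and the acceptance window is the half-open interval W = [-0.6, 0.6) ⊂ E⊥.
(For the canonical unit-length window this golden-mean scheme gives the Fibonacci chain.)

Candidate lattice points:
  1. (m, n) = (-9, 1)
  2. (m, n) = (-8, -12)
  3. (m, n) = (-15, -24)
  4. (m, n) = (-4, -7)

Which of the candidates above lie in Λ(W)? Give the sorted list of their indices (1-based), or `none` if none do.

Numerically λ ≈ 1.618034 and λ' = −1/λ ≈ -0.618034.
#1 (-9,1): internal coord -9 + (1)·λ' = -9.618034; -9.618034 ∉ [-0.6, 0.6) → out
#2 (-8,-12): internal coord -8 + (-12)·λ' = -0.583592; -0.583592 ∈ [-0.6, 0.6) → IN Λ
#3 (-15,-24): internal coord -15 + (-24)·λ' = -0.167184; -0.167184 ∈ [-0.6, 0.6) → IN Λ
#4 (-4,-7): internal coord -4 + (-7)·λ' = +0.326238; +0.326238 ∈ [-0.6, 0.6) → IN Λ

2, 3, 4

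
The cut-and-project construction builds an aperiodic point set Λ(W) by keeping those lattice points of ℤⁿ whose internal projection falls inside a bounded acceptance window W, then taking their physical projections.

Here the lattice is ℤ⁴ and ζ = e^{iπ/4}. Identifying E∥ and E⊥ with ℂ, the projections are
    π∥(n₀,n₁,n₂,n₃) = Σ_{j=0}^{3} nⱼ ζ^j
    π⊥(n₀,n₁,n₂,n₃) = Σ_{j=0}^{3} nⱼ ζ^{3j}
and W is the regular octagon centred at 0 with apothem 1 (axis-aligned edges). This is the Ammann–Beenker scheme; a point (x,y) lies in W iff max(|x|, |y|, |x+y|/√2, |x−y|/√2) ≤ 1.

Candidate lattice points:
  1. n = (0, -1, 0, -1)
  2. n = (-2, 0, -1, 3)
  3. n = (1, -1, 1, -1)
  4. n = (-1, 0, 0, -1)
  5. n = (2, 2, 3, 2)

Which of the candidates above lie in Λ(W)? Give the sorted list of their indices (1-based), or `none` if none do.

none

Internal map: ζ^{3j} for j=0..3 gives (1,0), (−√2/2,√2/2), (0,−1), (√2/2,√2/2).
#1 (0, -1, 0, -1): internal (0.000000, -1.414214); octagon support 1.414214 vs apothem 1 → ∉ W
#2 (-2, 0, -1, 3): internal (0.121320, 3.121320); octagon support 3.121320 vs apothem 1 → ∉ W
#3 (1, -1, 1, -1): internal (1.000000, -2.414214); octagon support 2.414214 vs apothem 1 → ∉ W
#4 (-1, 0, 0, -1): internal (-1.707107, -0.707107); octagon support 1.707107 vs apothem 1 → ∉ W
#5 (2, 2, 3, 2): internal (2.000000, -0.171573); octagon support 2.000000 vs apothem 1 → ∉ W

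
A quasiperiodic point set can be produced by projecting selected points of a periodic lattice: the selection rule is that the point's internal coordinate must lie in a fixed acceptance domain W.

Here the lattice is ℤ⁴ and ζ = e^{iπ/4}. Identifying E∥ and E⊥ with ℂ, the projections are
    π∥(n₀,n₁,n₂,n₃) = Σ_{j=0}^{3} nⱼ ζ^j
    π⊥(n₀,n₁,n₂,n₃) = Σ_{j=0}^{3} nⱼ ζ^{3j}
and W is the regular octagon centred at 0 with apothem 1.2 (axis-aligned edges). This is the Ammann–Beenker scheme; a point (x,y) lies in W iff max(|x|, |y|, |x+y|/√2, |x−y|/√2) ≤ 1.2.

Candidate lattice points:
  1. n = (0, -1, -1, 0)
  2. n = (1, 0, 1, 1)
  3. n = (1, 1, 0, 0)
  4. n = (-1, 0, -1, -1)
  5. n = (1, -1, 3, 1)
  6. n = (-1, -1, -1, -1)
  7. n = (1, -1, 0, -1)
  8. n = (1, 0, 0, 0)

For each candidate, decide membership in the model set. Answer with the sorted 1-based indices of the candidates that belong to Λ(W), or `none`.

1, 3, 6, 8

π⊥(n) = n₀ + n₁ζ³ + n₂ζ⁶ + n₃ζ⁹ where ζ = e^{iπ/4}.
#1 (0, -1, -1, 0): internal (0.707107, 0.292893); octagon support 0.707107 vs apothem 1.2 → ∈ W
#2 (1, 0, 1, 1): internal (1.707107, -0.292893); octagon support 1.707107 vs apothem 1.2 → ∉ W
#3 (1, 1, 0, 0): internal (0.292893, 0.707107); octagon support 0.707107 vs apothem 1.2 → ∈ W
#4 (-1, 0, -1, -1): internal (-1.707107, 0.292893); octagon support 1.707107 vs apothem 1.2 → ∉ W
#5 (1, -1, 3, 1): internal (2.414214, -3.000000); octagon support 3.828427 vs apothem 1.2 → ∉ W
#6 (-1, -1, -1, -1): internal (-1.000000, -0.414214); octagon support 1.000000 vs apothem 1.2 → ∈ W
#7 (1, -1, 0, -1): internal (1.000000, -1.414214); octagon support 1.707107 vs apothem 1.2 → ∉ W
#8 (1, 0, 0, 0): internal (1.000000, 0.000000); octagon support 1.000000 vs apothem 1.2 → ∈ W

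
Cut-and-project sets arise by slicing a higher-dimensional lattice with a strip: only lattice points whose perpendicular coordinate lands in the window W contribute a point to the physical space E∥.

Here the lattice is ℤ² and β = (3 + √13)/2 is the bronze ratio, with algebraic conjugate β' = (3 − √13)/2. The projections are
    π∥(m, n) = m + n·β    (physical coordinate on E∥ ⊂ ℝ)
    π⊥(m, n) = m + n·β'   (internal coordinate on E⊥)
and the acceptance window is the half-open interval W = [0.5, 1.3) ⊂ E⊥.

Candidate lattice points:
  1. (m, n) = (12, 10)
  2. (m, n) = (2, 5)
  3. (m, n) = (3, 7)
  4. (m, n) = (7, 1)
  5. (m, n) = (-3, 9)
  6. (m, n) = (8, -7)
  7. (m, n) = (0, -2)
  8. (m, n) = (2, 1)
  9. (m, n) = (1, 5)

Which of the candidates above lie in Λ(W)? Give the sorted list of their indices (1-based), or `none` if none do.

Numerically β ≈ 3.3028 and β' = −1/β ≈ -0.3028.
#1 (12,10): internal coord 12 + (10)·β' = +8.9722; +8.9722 ∉ [0.5, 1.3) → out
#2 (2,5): internal coord 2 + (5)·β' = +0.4861; +0.4861 ∉ [0.5, 1.3) → out
#3 (3,7): internal coord 3 + (7)·β' = +0.8806; +0.8806 ∈ [0.5, 1.3) → IN Λ
#4 (7,1): internal coord 7 + (1)·β' = +6.6972; +6.6972 ∉ [0.5, 1.3) → out
#5 (-3,9): internal coord -3 + (9)·β' = -5.7250; -5.7250 ∉ [0.5, 1.3) → out
#6 (8,-7): internal coord 8 + (-7)·β' = +10.1194; +10.1194 ∉ [0.5, 1.3) → out
#7 (0,-2): internal coord 0 + (-2)·β' = +0.6056; +0.6056 ∈ [0.5, 1.3) → IN Λ
#8 (2,1): internal coord 2 + (1)·β' = +1.6972; +1.6972 ∉ [0.5, 1.3) → out
#9 (1,5): internal coord 1 + (5)·β' = -0.5139; -0.5139 ∉ [0.5, 1.3) → out

3, 7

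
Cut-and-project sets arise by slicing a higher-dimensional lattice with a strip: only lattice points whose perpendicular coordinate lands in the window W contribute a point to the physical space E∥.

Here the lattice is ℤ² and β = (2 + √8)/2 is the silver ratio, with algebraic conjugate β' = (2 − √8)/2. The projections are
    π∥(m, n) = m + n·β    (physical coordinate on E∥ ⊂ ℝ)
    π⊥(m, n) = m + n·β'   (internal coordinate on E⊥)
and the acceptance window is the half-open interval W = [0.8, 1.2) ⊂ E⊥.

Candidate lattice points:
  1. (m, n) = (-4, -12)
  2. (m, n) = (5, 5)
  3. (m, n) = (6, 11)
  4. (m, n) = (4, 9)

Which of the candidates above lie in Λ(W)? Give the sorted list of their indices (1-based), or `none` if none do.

1

β' = (2−√8)/2 ≈ -0.4142.
candidate 1: (m,n)=(-4,-12) → π∥ = -4-12·β ≈ -32.9706, π⊥ = -4-12·β' ≈ 0.9706 ∈ [0.8, 1.2) ⇒ IN Λ
candidate 2: (m,n)=(5,5) → π∥ = 5+5·β ≈ 17.0711, π⊥ = 5+5·β' ≈ 2.9289 ∉ [0.8, 1.2) ⇒ out
candidate 3: (m,n)=(6,11) → π∥ = 6+11·β ≈ 32.5563, π⊥ = 6+11·β' ≈ 1.4437 ∉ [0.8, 1.2) ⇒ out
candidate 4: (m,n)=(4,9) → π∥ = 4+9·β ≈ 25.7279, π⊥ = 4+9·β' ≈ 0.2721 ∉ [0.8, 1.2) ⇒ out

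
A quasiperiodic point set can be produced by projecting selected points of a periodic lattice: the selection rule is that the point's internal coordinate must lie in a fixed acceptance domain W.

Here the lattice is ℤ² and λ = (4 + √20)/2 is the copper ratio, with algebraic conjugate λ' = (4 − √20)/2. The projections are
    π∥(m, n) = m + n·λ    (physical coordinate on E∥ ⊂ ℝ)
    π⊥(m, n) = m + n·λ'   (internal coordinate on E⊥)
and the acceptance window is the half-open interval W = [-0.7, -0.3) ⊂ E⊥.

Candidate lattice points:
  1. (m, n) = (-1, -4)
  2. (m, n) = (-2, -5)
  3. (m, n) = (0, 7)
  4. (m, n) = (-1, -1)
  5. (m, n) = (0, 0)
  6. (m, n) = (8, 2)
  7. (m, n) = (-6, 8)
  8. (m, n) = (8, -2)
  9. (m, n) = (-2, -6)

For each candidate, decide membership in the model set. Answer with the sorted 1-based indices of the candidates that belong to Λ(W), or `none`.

9

Compute λ' = (4−√20)/2 = -0.2361, so π⊥(m,n) = m -0.2361·n.
candidate 1: (m,n)=(-1,-4) → π∥ = -1-4·λ ≈ -17.9443, π⊥ = -1-4·λ' ≈ -0.0557 ∉ [-0.7, -0.3) ⇒ out
candidate 2: (m,n)=(-2,-5) → π∥ = -2-5·λ ≈ -23.1803, π⊥ = -2-5·λ' ≈ -0.8197 ∉ [-0.7, -0.3) ⇒ out
candidate 3: (m,n)=(0,7) → π∥ = 0+7·λ ≈ 29.6525, π⊥ = 0+7·λ' ≈ -1.6525 ∉ [-0.7, -0.3) ⇒ out
candidate 4: (m,n)=(-1,-1) → π∥ = -1-1·λ ≈ -5.2361, π⊥ = -1-1·λ' ≈ -0.7639 ∉ [-0.7, -0.3) ⇒ out
candidate 5: (m,n)=(0,0) → π∥ = 0+0·λ ≈ 0.0000, π⊥ = 0+0·λ' ≈ 0.0000 ∉ [-0.7, -0.3) ⇒ out
candidate 6: (m,n)=(8,2) → π∥ = 8+2·λ ≈ 16.4721, π⊥ = 8+2·λ' ≈ 7.5279 ∉ [-0.7, -0.3) ⇒ out
candidate 7: (m,n)=(-6,8) → π∥ = -6+8·λ ≈ 27.8885, π⊥ = -6+8·λ' ≈ -7.8885 ∉ [-0.7, -0.3) ⇒ out
candidate 8: (m,n)=(8,-2) → π∥ = 8-2·λ ≈ -0.4721, π⊥ = 8-2·λ' ≈ 8.4721 ∉ [-0.7, -0.3) ⇒ out
candidate 9: (m,n)=(-2,-6) → π∥ = -2-6·λ ≈ -27.4164, π⊥ = -2-6·λ' ≈ -0.5836 ∈ [-0.7, -0.3) ⇒ IN Λ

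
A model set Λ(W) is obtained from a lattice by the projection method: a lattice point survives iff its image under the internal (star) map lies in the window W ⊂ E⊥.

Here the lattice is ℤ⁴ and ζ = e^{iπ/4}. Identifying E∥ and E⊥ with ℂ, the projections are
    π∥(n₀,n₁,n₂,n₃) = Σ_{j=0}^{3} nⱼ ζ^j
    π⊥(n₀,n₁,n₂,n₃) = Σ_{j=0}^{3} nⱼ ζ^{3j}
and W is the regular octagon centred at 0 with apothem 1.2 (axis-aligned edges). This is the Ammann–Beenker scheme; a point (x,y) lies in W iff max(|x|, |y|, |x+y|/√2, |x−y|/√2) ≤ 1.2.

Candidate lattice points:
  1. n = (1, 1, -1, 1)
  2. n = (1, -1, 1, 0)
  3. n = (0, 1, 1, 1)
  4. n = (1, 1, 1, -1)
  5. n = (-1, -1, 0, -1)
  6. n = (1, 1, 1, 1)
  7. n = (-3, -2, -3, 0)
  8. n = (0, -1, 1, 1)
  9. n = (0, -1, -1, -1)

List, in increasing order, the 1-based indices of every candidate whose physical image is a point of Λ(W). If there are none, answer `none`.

Internal map: ζ^{3j} for j=0..3 gives (1,0), (−√2/2,√2/2), (0,−1), (√2/2,√2/2).
#1 (1, 1, -1, 1): internal (1.000000, 2.414214); octagon support 2.414214 vs apothem 1.2 → ∉ W
#2 (1, -1, 1, 0): internal (1.707107, -1.707107); octagon support 2.414214 vs apothem 1.2 → ∉ W
#3 (0, 1, 1, 1): internal (0.000000, 0.414214); octagon support 0.414214 vs apothem 1.2 → ∈ W
#4 (1, 1, 1, -1): internal (-0.414214, -1.000000); octagon support 1.000000 vs apothem 1.2 → ∈ W
#5 (-1, -1, 0, -1): internal (-1.000000, -1.414214); octagon support 1.707107 vs apothem 1.2 → ∉ W
#6 (1, 1, 1, 1): internal (1.000000, 0.414214); octagon support 1.000000 vs apothem 1.2 → ∈ W
#7 (-3, -2, -3, 0): internal (-1.585786, 1.585786); octagon support 2.242641 vs apothem 1.2 → ∉ W
#8 (0, -1, 1, 1): internal (1.414214, -1.000000); octagon support 1.707107 vs apothem 1.2 → ∉ W
#9 (0, -1, -1, -1): internal (0.000000, -0.414214); octagon support 0.414214 vs apothem 1.2 → ∈ W

3, 4, 6, 9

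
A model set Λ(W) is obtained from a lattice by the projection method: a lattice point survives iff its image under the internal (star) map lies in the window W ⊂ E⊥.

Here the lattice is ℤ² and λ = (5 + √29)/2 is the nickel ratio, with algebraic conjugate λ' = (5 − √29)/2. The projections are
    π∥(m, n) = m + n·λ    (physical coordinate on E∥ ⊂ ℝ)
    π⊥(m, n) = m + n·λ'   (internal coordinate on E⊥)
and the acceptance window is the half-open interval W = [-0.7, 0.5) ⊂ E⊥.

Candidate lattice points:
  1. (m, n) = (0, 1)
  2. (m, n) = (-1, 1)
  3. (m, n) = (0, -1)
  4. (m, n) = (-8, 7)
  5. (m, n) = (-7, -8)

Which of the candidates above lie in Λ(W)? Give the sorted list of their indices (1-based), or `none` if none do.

1, 3

Numerically λ ≈ 5.192582 and λ' = −1/λ ≈ -0.192582.
#1 (0,1): internal coord 0 + (1)·λ' = -0.192582; -0.192582 ∈ [-0.7, 0.5) → IN Λ
#2 (-1,1): internal coord -1 + (1)·λ' = -1.192582; -1.192582 ∉ [-0.7, 0.5) → out
#3 (0,-1): internal coord 0 + (-1)·λ' = +0.192582; +0.192582 ∈ [-0.7, 0.5) → IN Λ
#4 (-8,7): internal coord -8 + (7)·λ' = -9.348077; -9.348077 ∉ [-0.7, 0.5) → out
#5 (-7,-8): internal coord -7 + (-8)·λ' = -5.459341; -5.459341 ∉ [-0.7, 0.5) → out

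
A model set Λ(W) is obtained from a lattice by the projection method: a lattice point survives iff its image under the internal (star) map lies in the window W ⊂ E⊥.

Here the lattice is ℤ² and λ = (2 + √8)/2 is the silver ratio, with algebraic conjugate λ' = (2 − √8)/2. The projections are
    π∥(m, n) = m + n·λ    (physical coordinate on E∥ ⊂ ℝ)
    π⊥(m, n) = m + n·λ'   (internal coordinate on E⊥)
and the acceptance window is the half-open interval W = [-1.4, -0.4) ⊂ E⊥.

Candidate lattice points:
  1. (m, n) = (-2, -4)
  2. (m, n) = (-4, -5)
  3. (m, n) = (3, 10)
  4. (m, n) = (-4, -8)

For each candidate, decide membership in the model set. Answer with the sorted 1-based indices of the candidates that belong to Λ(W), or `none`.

λ' = (2−√8)/2 ≈ -0.4142.
#1 (-2,-4): internal coord -2 + (-4)·λ' = -0.3431; -0.3431 ∉ [-1.4, -0.4) → out
#2 (-4,-5): internal coord -4 + (-5)·λ' = -1.9289; -1.9289 ∉ [-1.4, -0.4) → out
#3 (3,10): internal coord 3 + (10)·λ' = -1.1421; -1.1421 ∈ [-1.4, -0.4) → IN Λ
#4 (-4,-8): internal coord -4 + (-8)·λ' = -0.6863; -0.6863 ∈ [-1.4, -0.4) → IN Λ

3, 4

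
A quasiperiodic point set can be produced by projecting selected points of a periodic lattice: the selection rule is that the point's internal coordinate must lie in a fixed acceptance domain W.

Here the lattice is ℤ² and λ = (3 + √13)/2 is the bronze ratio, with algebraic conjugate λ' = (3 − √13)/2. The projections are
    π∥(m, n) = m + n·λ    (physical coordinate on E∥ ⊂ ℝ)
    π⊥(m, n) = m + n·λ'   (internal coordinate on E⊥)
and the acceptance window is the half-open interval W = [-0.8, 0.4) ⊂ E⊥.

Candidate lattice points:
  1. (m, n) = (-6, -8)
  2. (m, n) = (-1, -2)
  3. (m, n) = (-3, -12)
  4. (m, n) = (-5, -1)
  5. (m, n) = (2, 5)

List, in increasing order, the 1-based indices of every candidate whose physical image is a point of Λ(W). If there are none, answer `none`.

Numerically λ ≈ 3.30278 and λ' = −1/λ ≈ -0.30278.
candidate 1: (m,n)=(-6,-8) → π∥ = -6-8·λ ≈ -32.42221, π⊥ = -6-8·λ' ≈ -3.57779 ∉ [-0.8, 0.4) ⇒ out
candidate 2: (m,n)=(-1,-2) → π∥ = -1-2·λ ≈ -7.60555, π⊥ = -1-2·λ' ≈ -0.39445 ∈ [-0.8, 0.4) ⇒ IN Λ
candidate 3: (m,n)=(-3,-12) → π∥ = -3-12·λ ≈ -42.63331, π⊥ = -3-12·λ' ≈ 0.63331 ∉ [-0.8, 0.4) ⇒ out
candidate 4: (m,n)=(-5,-1) → π∥ = -5-1·λ ≈ -8.30278, π⊥ = -5-1·λ' ≈ -4.69722 ∉ [-0.8, 0.4) ⇒ out
candidate 5: (m,n)=(2,5) → π∥ = 2+5·λ ≈ 18.51388, π⊥ = 2+5·λ' ≈ 0.48612 ∉ [-0.8, 0.4) ⇒ out

2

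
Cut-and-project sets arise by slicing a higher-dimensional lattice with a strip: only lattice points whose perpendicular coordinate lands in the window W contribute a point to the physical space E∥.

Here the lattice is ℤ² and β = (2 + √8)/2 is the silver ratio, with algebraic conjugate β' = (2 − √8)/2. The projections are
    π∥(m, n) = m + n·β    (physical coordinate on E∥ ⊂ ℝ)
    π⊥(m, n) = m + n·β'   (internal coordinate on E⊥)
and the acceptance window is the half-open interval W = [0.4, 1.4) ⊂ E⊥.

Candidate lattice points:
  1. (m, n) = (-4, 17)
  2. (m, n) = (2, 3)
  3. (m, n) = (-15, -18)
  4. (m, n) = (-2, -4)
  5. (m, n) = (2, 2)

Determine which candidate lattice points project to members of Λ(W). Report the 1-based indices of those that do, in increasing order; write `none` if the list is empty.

2, 5

β' = (2−√8)/2 ≈ -0.414214.
[1] lift (-4,17): star map gives -11.041631; window check 0.4 ≤ -11.041631 < 1.4 is false → out
[2] lift (2,3): star map gives 0.757359; window check 0.4 ≤ 0.757359 < 1.4 is true → IN Λ
[3] lift (-15,-18): star map gives -7.544156; window check 0.4 ≤ -7.544156 < 1.4 is false → out
[4] lift (-2,-4): star map gives -0.343146; window check 0.4 ≤ -0.343146 < 1.4 is false → out
[5] lift (2,2): star map gives 1.171573; window check 0.4 ≤ 1.171573 < 1.4 is true → IN Λ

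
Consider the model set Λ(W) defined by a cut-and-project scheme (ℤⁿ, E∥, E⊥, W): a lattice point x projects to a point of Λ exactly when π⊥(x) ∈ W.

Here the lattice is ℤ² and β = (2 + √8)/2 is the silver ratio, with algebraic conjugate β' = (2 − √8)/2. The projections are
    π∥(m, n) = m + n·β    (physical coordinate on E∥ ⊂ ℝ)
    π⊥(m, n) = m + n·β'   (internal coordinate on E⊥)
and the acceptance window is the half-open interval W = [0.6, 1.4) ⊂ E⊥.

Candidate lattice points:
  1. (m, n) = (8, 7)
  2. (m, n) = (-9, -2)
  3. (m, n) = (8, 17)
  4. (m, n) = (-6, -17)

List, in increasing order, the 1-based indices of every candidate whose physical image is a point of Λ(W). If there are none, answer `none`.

Numerically β ≈ 2.414214 and β' = −1/β ≈ -0.414214.
candidate 1: (m,n)=(8,7) → π∥ = 8+7·β ≈ 24.899495, π⊥ = 8+7·β' ≈ 5.100505 ∉ [0.6, 1.4) ⇒ out
candidate 2: (m,n)=(-9,-2) → π∥ = -9-2·β ≈ -13.828427, π⊥ = -9-2·β' ≈ -8.171573 ∉ [0.6, 1.4) ⇒ out
candidate 3: (m,n)=(8,17) → π∥ = 8+17·β ≈ 49.041631, π⊥ = 8+17·β' ≈ 0.958369 ∈ [0.6, 1.4) ⇒ IN Λ
candidate 4: (m,n)=(-6,-17) → π∥ = -6-17·β ≈ -47.041631, π⊥ = -6-17·β' ≈ 1.041631 ∈ [0.6, 1.4) ⇒ IN Λ

3, 4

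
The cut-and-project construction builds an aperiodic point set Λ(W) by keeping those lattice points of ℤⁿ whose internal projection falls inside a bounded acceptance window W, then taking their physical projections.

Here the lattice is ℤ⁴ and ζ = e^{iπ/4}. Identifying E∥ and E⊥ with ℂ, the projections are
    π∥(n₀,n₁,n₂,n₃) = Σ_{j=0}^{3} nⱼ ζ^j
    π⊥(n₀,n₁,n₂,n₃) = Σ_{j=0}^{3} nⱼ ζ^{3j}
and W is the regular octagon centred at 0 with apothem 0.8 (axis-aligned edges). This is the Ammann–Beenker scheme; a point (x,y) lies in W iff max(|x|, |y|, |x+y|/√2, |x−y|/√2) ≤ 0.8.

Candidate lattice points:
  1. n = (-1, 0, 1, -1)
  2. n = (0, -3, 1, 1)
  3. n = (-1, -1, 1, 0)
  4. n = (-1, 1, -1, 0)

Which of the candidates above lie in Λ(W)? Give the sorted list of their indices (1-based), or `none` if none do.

Internal map: ζ^{3j} for j=0..3 gives (1,0), (−√2/2,√2/2), (0,−1), (√2/2,√2/2).
#1 (-1, 0, 1, -1): internal (-1.70711, -1.70711); octagon support 2.41421 vs apothem 0.8 → ∉ W
#2 (0, -3, 1, 1): internal (2.82843, -2.41421); octagon support 3.70711 vs apothem 0.8 → ∉ W
#3 (-1, -1, 1, 0): internal (-0.29289, -1.70711); octagon support 1.70711 vs apothem 0.8 → ∉ W
#4 (-1, 1, -1, 0): internal (-1.70711, 1.70711); octagon support 2.41421 vs apothem 0.8 → ∉ W

none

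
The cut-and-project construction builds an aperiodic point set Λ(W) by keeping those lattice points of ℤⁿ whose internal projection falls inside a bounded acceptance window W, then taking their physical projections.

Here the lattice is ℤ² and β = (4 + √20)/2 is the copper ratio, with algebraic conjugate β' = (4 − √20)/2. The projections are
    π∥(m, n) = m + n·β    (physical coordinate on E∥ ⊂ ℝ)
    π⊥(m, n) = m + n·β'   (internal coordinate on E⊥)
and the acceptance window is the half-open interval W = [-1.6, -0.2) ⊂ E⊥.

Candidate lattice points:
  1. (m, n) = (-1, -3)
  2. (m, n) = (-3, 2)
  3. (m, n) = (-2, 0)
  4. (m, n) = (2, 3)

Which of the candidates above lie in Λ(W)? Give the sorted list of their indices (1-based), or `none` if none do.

1

Compute β' = (4−√20)/2 = -0.2361, so π⊥(m,n) = m -0.2361·n.
#1 (-1,-3): internal coord -1 + (-3)·β' = -0.2918; -0.2918 ∈ [-1.6, -0.2) → IN Λ
#2 (-3,2): internal coord -3 + (2)·β' = -3.4721; -3.4721 ∉ [-1.6, -0.2) → out
#3 (-2,0): internal coord -2 + (0)·β' = -2.0000; -2.0000 ∉ [-1.6, -0.2) → out
#4 (2,3): internal coord 2 + (3)·β' = +1.2918; +1.2918 ∉ [-1.6, -0.2) → out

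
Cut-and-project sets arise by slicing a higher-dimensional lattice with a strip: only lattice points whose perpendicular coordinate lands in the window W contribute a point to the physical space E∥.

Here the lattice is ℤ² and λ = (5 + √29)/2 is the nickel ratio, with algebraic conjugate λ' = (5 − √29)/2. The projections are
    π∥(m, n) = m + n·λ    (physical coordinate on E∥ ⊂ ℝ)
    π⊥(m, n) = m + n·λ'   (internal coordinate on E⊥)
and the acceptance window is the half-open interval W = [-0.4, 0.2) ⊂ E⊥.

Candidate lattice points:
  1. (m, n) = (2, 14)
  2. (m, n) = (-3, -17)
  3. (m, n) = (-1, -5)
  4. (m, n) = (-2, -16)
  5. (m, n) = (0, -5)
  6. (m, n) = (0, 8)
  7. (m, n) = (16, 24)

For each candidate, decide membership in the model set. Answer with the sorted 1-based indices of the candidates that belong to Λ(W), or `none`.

Compute λ' = (5−√29)/2 = -0.1926, so π⊥(m,n) = m -0.1926·n.
[1] lift (2,14): star map gives -0.6962; window check -0.4 ≤ -0.6962 < 0.2 is false → out
[2] lift (-3,-17): star map gives 0.2739; window check -0.4 ≤ 0.2739 < 0.2 is false → out
[3] lift (-1,-5): star map gives -0.0371; window check -0.4 ≤ -0.0371 < 0.2 is true → IN Λ
[4] lift (-2,-16): star map gives 1.0813; window check -0.4 ≤ 1.0813 < 0.2 is false → out
[5] lift (0,-5): star map gives 0.9629; window check -0.4 ≤ 0.9629 < 0.2 is false → out
[6] lift (0,8): star map gives -1.5407; window check -0.4 ≤ -1.5407 < 0.2 is false → out
[7] lift (16,24): star map gives 11.3780; window check -0.4 ≤ 11.3780 < 0.2 is false → out

3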